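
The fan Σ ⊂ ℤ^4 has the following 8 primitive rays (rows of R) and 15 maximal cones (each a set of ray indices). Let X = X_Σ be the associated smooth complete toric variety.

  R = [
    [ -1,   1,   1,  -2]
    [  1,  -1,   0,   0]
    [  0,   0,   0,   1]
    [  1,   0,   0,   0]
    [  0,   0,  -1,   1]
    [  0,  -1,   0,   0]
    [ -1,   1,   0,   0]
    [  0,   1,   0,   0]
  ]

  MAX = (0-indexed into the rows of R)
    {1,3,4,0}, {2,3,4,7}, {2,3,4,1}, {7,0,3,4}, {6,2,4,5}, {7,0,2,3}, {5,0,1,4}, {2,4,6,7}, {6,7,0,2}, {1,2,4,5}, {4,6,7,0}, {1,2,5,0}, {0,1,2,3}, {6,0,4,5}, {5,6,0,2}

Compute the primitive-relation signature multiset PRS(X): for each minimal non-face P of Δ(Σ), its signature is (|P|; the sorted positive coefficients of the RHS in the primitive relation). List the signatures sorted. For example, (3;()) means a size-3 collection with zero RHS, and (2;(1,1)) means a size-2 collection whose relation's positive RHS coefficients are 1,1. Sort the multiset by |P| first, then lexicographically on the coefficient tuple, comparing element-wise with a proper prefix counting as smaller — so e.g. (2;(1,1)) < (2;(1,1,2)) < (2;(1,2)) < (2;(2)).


6 collections generate NE(X_Σ); each relation:

  {1,6}:  v_{1} + v_{6} = 0  →  sig = (2;())
  {5,7}:  v_{5} + v_{7} = 0  →  sig = (2;())
  {1,7}:  v_{1} + v_{7} = v_{3}  →  sig = (2;(1))
  {3,5}:  v_{3} + v_{5} = v_{1}  →  sig = (2;(1))
  {3,6}:  v_{3} + v_{6} = v_{7}  →  sig = (2;(1))
  {0,2,4}:  v_{0} + v_{2} + v_{4} = v_{6}  →  sig = (3;(1))

so the primitive-relation signature multiset is
    (2;())
    (2;())
    (2;(1))
    (2;(1))
    (2;(1))
    (3;(1))


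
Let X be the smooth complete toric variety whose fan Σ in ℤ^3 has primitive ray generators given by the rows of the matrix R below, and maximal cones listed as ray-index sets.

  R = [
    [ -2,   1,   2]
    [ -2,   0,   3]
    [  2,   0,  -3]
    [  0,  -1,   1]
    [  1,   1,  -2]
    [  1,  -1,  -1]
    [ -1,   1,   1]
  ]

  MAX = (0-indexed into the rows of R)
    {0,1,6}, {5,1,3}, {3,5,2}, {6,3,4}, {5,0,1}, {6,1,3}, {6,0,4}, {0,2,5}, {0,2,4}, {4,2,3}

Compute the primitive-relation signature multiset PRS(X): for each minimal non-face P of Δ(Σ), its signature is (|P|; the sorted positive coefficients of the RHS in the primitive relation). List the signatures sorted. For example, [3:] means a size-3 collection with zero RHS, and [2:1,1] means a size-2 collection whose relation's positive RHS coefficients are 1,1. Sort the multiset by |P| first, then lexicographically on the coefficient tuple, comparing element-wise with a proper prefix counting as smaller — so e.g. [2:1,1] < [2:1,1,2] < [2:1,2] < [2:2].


Primitive collections (6):

  P = {1,2}:  v_{1} + v_{2} = 0  ⇒ sig = [2:]
  P = {5,6}:  v_{5} + v_{6} = 0  ⇒ sig = [2:]
  P = {0,3}:  v_{0} + v_{3} = v_{1}  ⇒ sig = [2:1]
  P = {1,4}:  v_{1} + v_{4} = v_{6}  ⇒ sig = [2:1]
  P = {2,6}:  v_{2} + v_{6} = v_{4}  ⇒ sig = [2:1]
  P = {4,5}:  v_{4} + v_{5} = v_{2}  ⇒ sig = [2:1]

Signatures (|P|; sorted positive RHS coefficients), sorted:
{ [2:] ×2,  [2:1] ×4 }


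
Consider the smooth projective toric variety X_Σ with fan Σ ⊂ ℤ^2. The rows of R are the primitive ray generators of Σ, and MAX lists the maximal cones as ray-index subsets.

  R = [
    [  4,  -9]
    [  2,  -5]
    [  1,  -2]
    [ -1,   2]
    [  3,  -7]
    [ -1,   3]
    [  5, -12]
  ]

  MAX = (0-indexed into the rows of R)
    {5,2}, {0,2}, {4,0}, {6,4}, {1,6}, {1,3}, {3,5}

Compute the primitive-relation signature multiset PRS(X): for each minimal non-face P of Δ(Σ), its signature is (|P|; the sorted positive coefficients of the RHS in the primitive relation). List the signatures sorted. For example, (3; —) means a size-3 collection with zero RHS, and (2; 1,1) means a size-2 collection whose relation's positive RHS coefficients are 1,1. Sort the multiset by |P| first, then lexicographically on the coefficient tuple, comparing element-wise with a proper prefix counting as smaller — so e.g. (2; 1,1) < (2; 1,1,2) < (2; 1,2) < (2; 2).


Σ has 14 primitive collections:

  P = {2,3}:  v_{2} + v_{3} = 0 — sig = (2; —)
  P = {0,3}:  v_{0} + v_{3} = v_{4} — sig = (2; 1)
  P = {1,2}:  v_{1} + v_{2} = v_{4} — sig = (2; 1)
  P = {1,4}:  v_{1} + v_{4} = v_{6} — sig = (2; 1)
  P = {1,5}:  v_{1} + v_{5} = v_{2} — sig = (2; 1)
  P = {2,4}:  v_{2} + v_{4} = v_{0} — sig = (2; 1)
  P = {3,4}:  v_{3} + v_{4} = v_{1} — sig = (2; 1)
  P = {5,6}:  v_{5} + v_{6} = v_{0} — sig = (2; 1)
  P = {0,1}:  v_{0} + v_{1} = 2·v_{4} — sig = (2; 2)
  P = {2,6}:  v_{2} + v_{6} = 2·v_{4} — sig = (2; 2)
  P = {3,6}:  v_{3} + v_{6} = 2·v_{1} — sig = (2; 2)
  P = {4,5}:  v_{4} + v_{5} = 2·v_{2} — sig = (2; 2)
  P = {0,5}:  v_{0} + v_{5} = 3·v_{2} — sig = (2; 3)
  P = {0,6}:  v_{0} + v_{6} = 3·v_{4} — sig = (2; 3)

Sorted signature multiset PRS(X):
    |P|=2: 14 collections, coeffs (), (1), (1), (1), (1), (1), (1), (1), (2), (2), (2), (2), (3), (3)


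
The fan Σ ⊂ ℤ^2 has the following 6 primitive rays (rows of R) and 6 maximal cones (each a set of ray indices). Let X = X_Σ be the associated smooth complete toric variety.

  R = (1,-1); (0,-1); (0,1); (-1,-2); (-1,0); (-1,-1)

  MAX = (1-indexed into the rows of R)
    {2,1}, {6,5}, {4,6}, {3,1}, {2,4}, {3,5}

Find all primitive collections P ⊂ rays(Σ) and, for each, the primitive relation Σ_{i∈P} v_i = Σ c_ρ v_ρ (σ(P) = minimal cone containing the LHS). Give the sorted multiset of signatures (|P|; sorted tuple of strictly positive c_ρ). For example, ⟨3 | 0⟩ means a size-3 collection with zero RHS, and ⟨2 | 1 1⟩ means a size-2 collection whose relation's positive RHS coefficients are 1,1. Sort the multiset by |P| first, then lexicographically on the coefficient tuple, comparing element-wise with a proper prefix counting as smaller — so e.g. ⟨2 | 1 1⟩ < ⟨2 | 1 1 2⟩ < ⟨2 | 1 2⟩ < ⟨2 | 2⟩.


9 minimal non-faces of Δ(Σ) (on 6 rays):

  P={2,3}:  v_{2} + v_{3} = 0 ; sig = ⟨2 | 0⟩
  P={1,5}:  v_{1} + v_{5} = v_{2} ; sig = ⟨2 | 1⟩
  P={2,5}:  v_{2} + v_{5} = v_{6} ; sig = ⟨2 | 1⟩
  P={2,6}:  v_{2} + v_{6} = v_{4} ; sig = ⟨2 | 1⟩
  P={3,4}:  v_{3} + v_{4} = v_{6} ; sig = ⟨2 | 1⟩
  P={3,6}:  v_{3} + v_{6} = v_{5} ; sig = ⟨2 | 1⟩
  P={1,6}:  v_{1} + v_{6} = 2·v_{2} ; sig = ⟨2 | 2⟩
  P={4,5}:  v_{4} + v_{5} = 2·v_{6} ; sig = ⟨2 | 2⟩
  P={1,4}:  v_{1} + v_{4} = 3·v_{2} ; sig = ⟨2 | 3⟩

Sorted signature multiset PRS(X):
    ⟨2 | 0⟩
    ⟨2 | 1⟩
    ⟨2 | 1⟩
    ⟨2 | 1⟩
    ⟨2 | 1⟩
    ⟨2 | 1⟩
    ⟨2 | 2⟩
    ⟨2 | 2⟩
    ⟨2 | 3⟩


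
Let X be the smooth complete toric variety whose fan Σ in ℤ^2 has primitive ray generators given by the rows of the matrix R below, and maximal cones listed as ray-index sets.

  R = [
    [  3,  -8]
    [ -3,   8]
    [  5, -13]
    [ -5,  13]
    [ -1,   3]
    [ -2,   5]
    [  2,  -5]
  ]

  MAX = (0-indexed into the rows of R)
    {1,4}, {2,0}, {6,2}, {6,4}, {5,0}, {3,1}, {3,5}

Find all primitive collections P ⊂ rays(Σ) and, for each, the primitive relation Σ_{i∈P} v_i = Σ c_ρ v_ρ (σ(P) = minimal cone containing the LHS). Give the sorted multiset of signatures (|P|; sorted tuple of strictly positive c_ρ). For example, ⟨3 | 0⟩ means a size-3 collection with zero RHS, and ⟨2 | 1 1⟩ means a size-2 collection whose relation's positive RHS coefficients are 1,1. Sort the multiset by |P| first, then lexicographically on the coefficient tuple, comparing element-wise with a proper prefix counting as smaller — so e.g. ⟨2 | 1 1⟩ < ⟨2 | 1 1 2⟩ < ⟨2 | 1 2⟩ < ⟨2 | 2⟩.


|primitive collections| = 14. Relations:

  P = {0,1}:  v_{0} + v_{1} = 0  so sig = ⟨2 | 0⟩
  P = {2,3}:  v_{2} + v_{3} = 0  so sig = ⟨2 | 0⟩
  P = {5,6}:  v_{5} + v_{6} = 0  so sig = ⟨2 | 0⟩
  P = {0,3}:  v_{0} + v_{3} = v_{5}  so sig = ⟨2 | 1⟩
  P = {0,4}:  v_{0} + v_{4} = v_{6}  so sig = ⟨2 | 1⟩
  P = {0,6}:  v_{0} + v_{6} = v_{2}  so sig = ⟨2 | 1⟩
  P = {1,2}:  v_{1} + v_{2} = v_{6}  so sig = ⟨2 | 1⟩
  P = {1,5}:  v_{1} + v_{5} = v_{3}  so sig = ⟨2 | 1⟩
  P = {1,6}:  v_{1} + v_{6} = v_{4}  so sig = ⟨2 | 1⟩
  P = {2,5}:  v_{2} + v_{5} = v_{0}  so sig = ⟨2 | 1⟩
  P = {3,6}:  v_{3} + v_{6} = v_{1}  so sig = ⟨2 | 1⟩
  P = {4,5}:  v_{4} + v_{5} = v_{1}  so sig = ⟨2 | 1⟩
  P = {2,4}:  v_{2} + v_{4} = 2·v_{6}  so sig = ⟨2 | 2⟩
  P = {3,4}:  v_{3} + v_{4} = 2·v_{1}  so sig = ⟨2 | 2⟩

Sorted signature multiset PRS(X):
    ⟨2 | 0⟩
    ⟨2 | 0⟩
    ⟨2 | 0⟩
    ⟨2 | 1⟩
    ⟨2 | 1⟩
    ⟨2 | 1⟩
    ⟨2 | 1⟩
    ⟨2 | 1⟩
    ⟨2 | 1⟩
    ⟨2 | 1⟩
    ⟨2 | 1⟩
    ⟨2 | 1⟩
    ⟨2 | 2⟩
    ⟨2 | 2⟩


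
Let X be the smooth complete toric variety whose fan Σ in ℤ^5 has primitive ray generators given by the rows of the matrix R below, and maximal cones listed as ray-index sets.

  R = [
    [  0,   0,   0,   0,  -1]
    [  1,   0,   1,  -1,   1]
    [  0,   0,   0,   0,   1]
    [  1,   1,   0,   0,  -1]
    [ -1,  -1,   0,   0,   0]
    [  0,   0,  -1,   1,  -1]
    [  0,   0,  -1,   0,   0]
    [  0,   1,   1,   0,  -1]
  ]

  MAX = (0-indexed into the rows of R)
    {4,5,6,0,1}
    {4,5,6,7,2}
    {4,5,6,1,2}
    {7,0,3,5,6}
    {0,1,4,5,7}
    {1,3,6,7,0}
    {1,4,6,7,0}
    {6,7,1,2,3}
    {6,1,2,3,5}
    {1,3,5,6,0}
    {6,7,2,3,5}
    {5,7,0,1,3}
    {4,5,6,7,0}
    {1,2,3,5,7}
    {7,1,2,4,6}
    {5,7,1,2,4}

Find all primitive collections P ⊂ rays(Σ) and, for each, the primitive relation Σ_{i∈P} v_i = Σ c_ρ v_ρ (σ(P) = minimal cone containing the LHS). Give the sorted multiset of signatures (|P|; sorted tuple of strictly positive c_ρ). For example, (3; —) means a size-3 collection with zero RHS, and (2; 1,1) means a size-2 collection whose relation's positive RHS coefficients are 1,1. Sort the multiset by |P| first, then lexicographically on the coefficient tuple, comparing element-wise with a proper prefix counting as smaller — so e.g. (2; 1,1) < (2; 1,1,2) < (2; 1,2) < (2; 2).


The 3 primitive collections of Σ (r=8, n=5):

  P={0,2}:  v_{0} + v_{2} = 0  →  sig = (2; —)
  P={3,4}:  v_{3} + v_{4} = v_{0}  →  sig = (2; 1)
  P={1,5,6,7}:  v_{1} + v_{5} + v_{6} + v_{7} = v_{3}  →  sig = (4; 1)

Sorted signature multiset PRS(X):
    |P|=2: 2 collections, coeffs (), (1)
    |P|=4: 1 collection, coeffs (1)


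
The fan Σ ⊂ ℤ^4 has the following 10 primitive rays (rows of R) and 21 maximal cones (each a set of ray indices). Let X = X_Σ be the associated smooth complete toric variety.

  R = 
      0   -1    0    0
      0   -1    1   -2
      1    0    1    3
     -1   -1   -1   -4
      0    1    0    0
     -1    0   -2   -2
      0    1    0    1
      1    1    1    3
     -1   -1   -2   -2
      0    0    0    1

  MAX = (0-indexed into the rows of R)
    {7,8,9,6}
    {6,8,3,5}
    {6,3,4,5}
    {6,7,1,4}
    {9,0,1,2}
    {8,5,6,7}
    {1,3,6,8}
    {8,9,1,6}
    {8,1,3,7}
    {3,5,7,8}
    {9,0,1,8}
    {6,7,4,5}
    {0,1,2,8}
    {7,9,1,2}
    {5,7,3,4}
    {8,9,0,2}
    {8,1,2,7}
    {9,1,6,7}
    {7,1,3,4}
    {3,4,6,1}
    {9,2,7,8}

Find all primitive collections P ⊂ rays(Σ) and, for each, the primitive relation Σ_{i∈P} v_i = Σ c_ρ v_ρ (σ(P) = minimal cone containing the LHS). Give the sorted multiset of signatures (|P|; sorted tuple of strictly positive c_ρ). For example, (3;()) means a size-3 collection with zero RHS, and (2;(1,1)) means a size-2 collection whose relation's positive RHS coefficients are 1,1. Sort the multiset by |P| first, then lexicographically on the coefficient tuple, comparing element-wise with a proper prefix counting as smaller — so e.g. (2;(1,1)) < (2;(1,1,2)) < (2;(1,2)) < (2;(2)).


Σ has 18 primitive collections:

  P={0,4}:  v_{0} + v_{4} = 0  ⇒ sig = (2;())
  P={0,5}:  v_{0} + v_{5} = v_{8}  ⇒ sig = (2;(1))
  P={0,6}:  v_{0} + v_{6} = v_{9}  ⇒ sig = (2;(1))
  P={0,7}:  v_{0} + v_{7} = v_{2}  ⇒ sig = (2;(1))
  P={1,5}:  v_{1} + v_{5} = v_{3}  ⇒ sig = (2;(1))
  P={2,4}:  v_{2} + v_{4} = v_{7}  ⇒ sig = (2;(1))
  P={4,8}:  v_{4} + v_{8} = v_{5}  ⇒ sig = (2;(1))
  P={4,9}:  v_{4} + v_{9} = v_{6}  ⇒ sig = (2;(1))
  P={0,3}:  v_{0} + v_{3} = v_{1} + v_{8}  ⇒ sig = (2;(1,1))
  P={2,5}:  v_{2} + v_{5} = v_{7} + v_{8}  ⇒ sig = (2;(1,1))
  P={2,6}:  v_{2} + v_{6} = v_{7} + v_{9}  ⇒ sig = (2;(1,1))
  P={5,9}:  v_{5} + v_{9} = v_{6} + v_{8}  ⇒ sig = (2;(1,1))
  P={2,3}:  v_{2} + v_{3} = v_{1} + v_{7} + v_{8}  ⇒ sig = (2;(1,1,1))
  P={3,9}:  v_{3} + v_{9} = v_{1} + v_{6} + v_{8}  ⇒ sig = (2;(1,1,1))
  P={3,6,7}:  v_{3} + v_{6} + v_{7} = v_{4}  ⇒ sig = (3;(1))
  P={1,6,7,8}:  v_{1} + v_{6} + v_{7} + v_{8} = 0  ⇒ sig = (4;())
  P={1,7,8,9}:  v_{1} + v_{7} + v_{8} + v_{9} = v_{0}  ⇒ sig = (4;(1))
  P={1,2,8,9}:  v_{1} + v_{2} + v_{8} + v_{9} = 2·v_{0}  ⇒ sig = (4;(2))

Signatures (|P|; sorted positive RHS coefficients), sorted:
{ (2;()),  (2;(1)) ×7,  (2;(1,1)) ×4,  (2;(1,1,1)) ×2,  (3;(1)),  (4;()),  (4;(1)),  (4;(2)) }


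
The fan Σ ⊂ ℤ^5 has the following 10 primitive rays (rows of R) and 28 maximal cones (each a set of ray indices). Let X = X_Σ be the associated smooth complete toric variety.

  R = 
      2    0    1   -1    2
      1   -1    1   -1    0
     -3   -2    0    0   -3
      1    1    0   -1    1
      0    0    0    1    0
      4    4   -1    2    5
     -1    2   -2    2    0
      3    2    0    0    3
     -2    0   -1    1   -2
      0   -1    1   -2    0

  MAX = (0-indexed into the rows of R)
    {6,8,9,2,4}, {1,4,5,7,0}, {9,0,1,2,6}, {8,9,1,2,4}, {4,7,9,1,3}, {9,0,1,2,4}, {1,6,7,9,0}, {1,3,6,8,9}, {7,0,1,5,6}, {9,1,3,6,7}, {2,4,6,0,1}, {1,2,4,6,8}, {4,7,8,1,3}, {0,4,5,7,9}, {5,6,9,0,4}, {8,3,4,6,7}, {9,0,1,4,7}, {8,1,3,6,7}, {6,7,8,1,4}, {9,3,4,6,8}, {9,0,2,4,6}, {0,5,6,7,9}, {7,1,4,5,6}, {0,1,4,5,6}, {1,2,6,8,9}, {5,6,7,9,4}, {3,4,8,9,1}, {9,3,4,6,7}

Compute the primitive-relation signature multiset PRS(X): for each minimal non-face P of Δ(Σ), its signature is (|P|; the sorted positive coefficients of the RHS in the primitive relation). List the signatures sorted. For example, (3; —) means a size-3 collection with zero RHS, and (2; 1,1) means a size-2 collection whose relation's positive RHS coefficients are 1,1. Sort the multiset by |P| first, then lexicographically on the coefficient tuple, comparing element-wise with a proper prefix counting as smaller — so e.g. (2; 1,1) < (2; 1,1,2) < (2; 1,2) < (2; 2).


The 12 primitive collections of Σ (r=10, n=5):

  {0,8}:  v_{0} + v_{8} = 0  ⇒ sig = (2; —)
  {2,7}:  v_{2} + v_{7} = 0  ⇒ sig = (2; —)
  {0,3}:  v_{0} + v_{3} = v_{7} + v_{9}  ⇒ sig = (2; 1,1)
  {2,3}:  v_{2} + v_{3} = v_{8} + v_{9}  ⇒ sig = (2; 1,1)
  {2,5}:  v_{2} + v_{5} = v_{0} + v_{4} + v_{6}  ⇒ sig = (2; 1,1,1)
  {5,8}:  v_{5} + v_{8} = v_{4} + v_{6} + v_{7}  ⇒ sig = (2; 1,1,1)
  {3,5}:  v_{3} + v_{5} = v_{4} + v_{6} + 2·v_{7} + v_{9}  ⇒ sig = (2; 1,1,1,2)
  {7,8,9}:  v_{7} + v_{8} + v_{9} = v_{3}  ⇒ sig = (3; 1)
  {1,5,9}:  v_{1} + v_{5} + v_{9} = v_{0} + v_{7}  ⇒ sig = (3; 1,1)
  {1,4,6,9}:  v_{1} + v_{4} + v_{6} + v_{9} = 0  ⇒ sig = (4; —)
  {0,4,6,7}:  v_{0} + v_{4} + v_{6} + v_{7} = v_{5}  ⇒ sig = (4; 1)
  {1,3,4,6}:  v_{1} + v_{3} + v_{4} + v_{6} = v_{7} + v_{8}  ⇒ sig = (4; 1,1)

so the primitive-relation signature multiset is
{ (2; —) ×2,  (2; 1,1) ×2,  (2; 1,1,1) ×2,  (2; 1,1,1,2),  (3; 1),  (3; 1,1),  (4; —),  (4; 1),  (4; 1,1) }


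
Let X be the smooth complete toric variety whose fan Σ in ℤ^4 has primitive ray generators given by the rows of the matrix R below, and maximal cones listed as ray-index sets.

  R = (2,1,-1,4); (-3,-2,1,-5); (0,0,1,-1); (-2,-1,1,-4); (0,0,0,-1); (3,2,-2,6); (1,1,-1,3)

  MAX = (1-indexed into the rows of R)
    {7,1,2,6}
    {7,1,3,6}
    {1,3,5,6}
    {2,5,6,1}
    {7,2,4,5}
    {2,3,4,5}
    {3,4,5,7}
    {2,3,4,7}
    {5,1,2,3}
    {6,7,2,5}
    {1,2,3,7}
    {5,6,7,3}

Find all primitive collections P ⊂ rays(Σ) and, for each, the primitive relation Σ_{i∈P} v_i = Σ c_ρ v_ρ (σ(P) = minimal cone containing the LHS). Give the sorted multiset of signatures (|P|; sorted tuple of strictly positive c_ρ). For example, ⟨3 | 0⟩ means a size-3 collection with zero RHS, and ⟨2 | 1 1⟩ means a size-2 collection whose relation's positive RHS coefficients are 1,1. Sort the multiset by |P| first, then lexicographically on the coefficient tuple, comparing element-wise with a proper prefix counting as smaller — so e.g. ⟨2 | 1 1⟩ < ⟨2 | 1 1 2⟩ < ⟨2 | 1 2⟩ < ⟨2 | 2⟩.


Σ has 5 primitive collections:

  P={1,4}:  v_{1} + v_{4} = 0 ; sig = ⟨2 | 0⟩
  P={4,6}:  v_{4} + v_{6} = v_{5} + v_{7} ; sig = ⟨2 | 1 1⟩
  P={2,3,6}:  v_{2} + v_{3} + v_{6} = 0 ; sig = ⟨3 | 0⟩
  P={1,5,7}:  v_{1} + v_{5} + v_{7} = v_{6} ; sig = ⟨3 | 1⟩
  P={2,3,5,7}:  v_{2} + v_{3} + v_{5} + v_{7} = v_{4} ; sig = ⟨4 | 1⟩

Hence PRS(X_Σ) =
[⟨2 | 0⟩, ⟨2 | 1 1⟩, ⟨3 | 0⟩, ⟨3 | 1⟩, ⟨4 | 1⟩]


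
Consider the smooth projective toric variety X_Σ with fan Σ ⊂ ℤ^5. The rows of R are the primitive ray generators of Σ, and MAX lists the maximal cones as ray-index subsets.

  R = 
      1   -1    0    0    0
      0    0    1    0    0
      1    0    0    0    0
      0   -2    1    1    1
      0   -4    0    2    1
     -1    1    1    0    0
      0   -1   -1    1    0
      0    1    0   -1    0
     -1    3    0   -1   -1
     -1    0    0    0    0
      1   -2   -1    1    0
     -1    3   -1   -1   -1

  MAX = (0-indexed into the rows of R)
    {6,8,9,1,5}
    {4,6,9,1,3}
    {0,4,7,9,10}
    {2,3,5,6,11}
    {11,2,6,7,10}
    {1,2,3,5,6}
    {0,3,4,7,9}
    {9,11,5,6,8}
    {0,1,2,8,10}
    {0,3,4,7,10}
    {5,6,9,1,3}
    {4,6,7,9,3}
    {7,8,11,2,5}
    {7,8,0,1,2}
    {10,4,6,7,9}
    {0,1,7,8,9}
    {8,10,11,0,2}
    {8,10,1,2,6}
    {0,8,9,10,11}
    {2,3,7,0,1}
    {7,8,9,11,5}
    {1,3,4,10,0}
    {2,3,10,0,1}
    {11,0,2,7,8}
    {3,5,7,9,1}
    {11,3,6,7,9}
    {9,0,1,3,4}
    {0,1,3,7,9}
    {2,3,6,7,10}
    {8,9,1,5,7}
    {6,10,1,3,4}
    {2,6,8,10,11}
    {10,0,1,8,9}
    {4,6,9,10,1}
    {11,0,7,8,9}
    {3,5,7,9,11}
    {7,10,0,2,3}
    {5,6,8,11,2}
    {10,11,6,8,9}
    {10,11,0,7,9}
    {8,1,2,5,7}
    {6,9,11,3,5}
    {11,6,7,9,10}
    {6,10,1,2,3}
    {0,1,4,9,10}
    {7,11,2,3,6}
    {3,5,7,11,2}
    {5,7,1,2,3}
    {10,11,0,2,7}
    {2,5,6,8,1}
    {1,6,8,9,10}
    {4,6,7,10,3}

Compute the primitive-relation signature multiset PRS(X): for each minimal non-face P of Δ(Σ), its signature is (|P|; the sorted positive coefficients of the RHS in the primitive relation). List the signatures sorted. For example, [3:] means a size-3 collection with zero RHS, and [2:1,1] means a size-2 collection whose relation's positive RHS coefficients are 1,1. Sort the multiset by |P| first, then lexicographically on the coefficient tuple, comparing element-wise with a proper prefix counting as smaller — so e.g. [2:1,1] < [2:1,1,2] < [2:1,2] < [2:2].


19 collections generate NE(X_Σ); each relation:

  P = {2,9}:  v_{2} + v_{9} = 0  ⇒ sig = [2:]
  P = {0,5}:  v_{0} + v_{5} = v_{1}  ⇒ sig = [2:1]
  P = {0,6}:  v_{0} + v_{6} = v_{10}  ⇒ sig = [2:1]
  P = {1,11}:  v_{1} + v_{11} = v_{8}  ⇒ sig = [2:1]
  P = {3,8}:  v_{3} + v_{8} = v_{5}  ⇒ sig = [2:1]
  P = {2,4}:  v_{2} + v_{4} = v_{3} + v_{10}  ⇒ sig = [2:1,1]
  P = {4,11}:  v_{4} + v_{11} = v_{6} + v_{9}  ⇒ sig = [2:1,1]
  P = {5,10}:  v_{5} + v_{10} = v_{1} + v_{6}  ⇒ sig = [2:1,1]
  P = {4,8}:  v_{4} + v_{8} = v_{1} + v_{6} + v_{9}  ⇒ sig = [2:1,1,1]
  P = {4,5}:  v_{4} + v_{5} = v_{1} + v_{3} + v_{6} + v_{9}  ⇒ sig = [2:1,1,1,1]
  P = {0,3,11}:  v_{0} + v_{3} + v_{11} = 0  ⇒ sig = [3:]
  P = {1,6,7}:  v_{1} + v_{6} + v_{7} = 0  ⇒ sig = [3:]
  P = {1,7,10}:  v_{1} + v_{7} + v_{10} = v_{0}  ⇒ sig = [3:1]
  P = {3,9,10}:  v_{3} + v_{9} + v_{10} = v_{4}  ⇒ sig = [3:1]
  P = {3,10,11}:  v_{3} + v_{10} + v_{11} = v_{6}  ⇒ sig = [3:1]
  P = {6,7,8}:  v_{6} + v_{7} + v_{8} = v_{11}  ⇒ sig = [3:1]
  P = {5,6,7}:  v_{5} + v_{6} + v_{7} = v_{3} + v_{11}  ⇒ sig = [3:1,1]
  P = {7,8,10}:  v_{7} + v_{8} + v_{10} = v_{0} + v_{11}  ⇒ sig = [3:1,1]
  P = {1,4,7}:  v_{1} + v_{4} + v_{7} = v_{0} + v_{3} + v_{9}  ⇒ sig = [3:1,1,1]

Signatures (|P|; sorted positive RHS coefficients), sorted:
[[2:], [2:1], [2:1], [2:1], [2:1], [2:1,1], [2:1,1], [2:1,1], [2:1,1,1], [2:1,1,1,1], [3:], [3:], [3:1], [3:1], [3:1], [3:1], [3:1,1], [3:1,1], [3:1,1,1]]


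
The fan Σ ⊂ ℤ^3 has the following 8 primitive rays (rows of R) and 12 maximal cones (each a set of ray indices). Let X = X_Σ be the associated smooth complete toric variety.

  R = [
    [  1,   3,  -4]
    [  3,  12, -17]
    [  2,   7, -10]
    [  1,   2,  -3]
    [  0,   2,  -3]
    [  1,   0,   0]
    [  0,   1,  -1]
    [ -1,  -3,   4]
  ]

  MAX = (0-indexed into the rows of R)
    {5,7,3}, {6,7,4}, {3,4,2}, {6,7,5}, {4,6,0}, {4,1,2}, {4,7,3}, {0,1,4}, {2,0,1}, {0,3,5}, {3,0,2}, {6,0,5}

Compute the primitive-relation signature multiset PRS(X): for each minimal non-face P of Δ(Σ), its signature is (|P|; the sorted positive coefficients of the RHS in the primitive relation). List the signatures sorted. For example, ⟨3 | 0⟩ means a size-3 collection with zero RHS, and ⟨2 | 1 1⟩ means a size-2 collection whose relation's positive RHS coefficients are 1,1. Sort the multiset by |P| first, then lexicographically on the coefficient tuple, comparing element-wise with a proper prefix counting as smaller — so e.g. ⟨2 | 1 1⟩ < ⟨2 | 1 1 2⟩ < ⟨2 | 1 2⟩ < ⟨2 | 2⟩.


Σ has 12 primitive collections:

  P = {0,7}:  v_{0} + v_{7} = 0  →  sig = ⟨2 | 0⟩
  P = {3,6}:  v_{3} + v_{6} = v_{0}  →  sig = ⟨2 | 1⟩
  P = {4,5}:  v_{4} + v_{5} = v_{3}  →  sig = ⟨2 | 1⟩
  P = {1,7}:  v_{1} + v_{7} = v_{2} + v_{4}  →  sig = ⟨2 | 1 1⟩
  P = {2,7}:  v_{2} + v_{7} = v_{3} + v_{4}  →  sig = ⟨2 | 1 1⟩
  P = {1,5}:  v_{1} + v_{5} = v_{0} + v_{2} + v_{3}  →  sig = ⟨2 | 1 1 1⟩
  P = {2,5}:  v_{2} + v_{5} = v_{0} + 2·v_{3}  →  sig = ⟨2 | 1 2⟩
  P = {2,6}:  v_{2} + v_{6} = 2·v_{0} + v_{4}  →  sig = ⟨2 | 1 2⟩
  P = {1,3}:  v_{1} + v_{3} = 2·v_{2}  →  sig = ⟨2 | 2⟩
  P = {1,6}:  v_{1} + v_{6} = 3·v_{0} + 2·v_{4}  →  sig = ⟨2 | 2 3⟩
  P = {0,2,4}:  v_{0} + v_{2} + v_{4} = v_{1}  →  sig = ⟨3 | 1⟩
  P = {0,3,4}:  v_{0} + v_{3} + v_{4} = v_{2}  →  sig = ⟨3 | 1⟩

so the primitive-relation signature multiset is
    ⟨2 | 0⟩
    ⟨2 | 1⟩
    ⟨2 | 1⟩
    ⟨2 | 1 1⟩
    ⟨2 | 1 1⟩
    ⟨2 | 1 1 1⟩
    ⟨2 | 1 2⟩
    ⟨2 | 1 2⟩
    ⟨2 | 2⟩
    ⟨2 | 2 3⟩
    ⟨3 | 1⟩
    ⟨3 | 1⟩


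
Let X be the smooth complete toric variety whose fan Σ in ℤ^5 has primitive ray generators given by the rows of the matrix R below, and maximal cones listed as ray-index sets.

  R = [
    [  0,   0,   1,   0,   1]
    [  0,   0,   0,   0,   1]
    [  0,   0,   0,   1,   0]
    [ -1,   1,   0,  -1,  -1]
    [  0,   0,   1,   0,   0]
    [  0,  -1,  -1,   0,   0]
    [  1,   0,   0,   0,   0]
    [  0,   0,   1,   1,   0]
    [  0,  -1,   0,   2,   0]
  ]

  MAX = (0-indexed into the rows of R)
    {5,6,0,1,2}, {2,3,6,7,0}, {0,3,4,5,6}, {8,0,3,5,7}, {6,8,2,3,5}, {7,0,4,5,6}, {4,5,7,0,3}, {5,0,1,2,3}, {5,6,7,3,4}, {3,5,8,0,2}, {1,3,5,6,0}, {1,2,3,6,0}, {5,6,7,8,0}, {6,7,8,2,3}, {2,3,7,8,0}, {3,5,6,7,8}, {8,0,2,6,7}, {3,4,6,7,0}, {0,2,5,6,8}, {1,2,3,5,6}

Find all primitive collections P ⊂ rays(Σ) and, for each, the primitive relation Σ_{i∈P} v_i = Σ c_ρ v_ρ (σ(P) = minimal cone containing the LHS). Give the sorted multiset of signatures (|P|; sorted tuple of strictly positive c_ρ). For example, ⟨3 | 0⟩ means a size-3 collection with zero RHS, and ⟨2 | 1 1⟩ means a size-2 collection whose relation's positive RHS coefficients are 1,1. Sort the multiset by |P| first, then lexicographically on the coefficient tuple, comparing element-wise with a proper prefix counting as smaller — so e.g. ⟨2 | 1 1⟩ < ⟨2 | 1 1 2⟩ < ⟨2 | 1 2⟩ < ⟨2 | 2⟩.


Σ has 9 primitive collections:

  P={1,4}:  v_{1} + v_{4} = v_{0}  so sig = ⟨2 | 1⟩
  P={2,4}:  v_{2} + v_{4} = v_{7}  so sig = ⟨2 | 1⟩
  P={1,7}:  v_{1} + v_{7} = v_{0} + v_{2}  so sig = ⟨2 | 1 1⟩
  P={1,8}:  v_{1} + v_{8} = v_{0} + 2·v_{2} + v_{5}  so sig = ⟨2 | 1 1 2⟩
  P={4,8}:  v_{4} + v_{8} = v_{5} + 2·v_{7}  so sig = ⟨2 | 1 2⟩
  P={2,5,7}:  v_{2} + v_{5} + v_{7} = v_{8}  so sig = ⟨3 | 1⟩
  P={0,3,6,8}:  v_{0} + v_{3} + v_{6} + v_{8} = v_{7}  so sig = ⟨4 | 1⟩
  P={0,2,3,5,6}:  v_{0} + v_{2} + v_{3} + v_{5} + v_{6} = 0  so sig = ⟨5 | 0⟩
  P={0,3,5,6,7}:  v_{0} + v_{3} + v_{5} + v_{6} + v_{7} = v_{4}  so sig = ⟨5 | 1⟩

so the primitive-relation signature multiset is
[⟨2 | 1⟩, ⟨2 | 1⟩, ⟨2 | 1 1⟩, ⟨2 | 1 1 2⟩, ⟨2 | 1 2⟩, ⟨3 | 1⟩, ⟨4 | 1⟩, ⟨5 | 0⟩, ⟨5 | 1⟩]


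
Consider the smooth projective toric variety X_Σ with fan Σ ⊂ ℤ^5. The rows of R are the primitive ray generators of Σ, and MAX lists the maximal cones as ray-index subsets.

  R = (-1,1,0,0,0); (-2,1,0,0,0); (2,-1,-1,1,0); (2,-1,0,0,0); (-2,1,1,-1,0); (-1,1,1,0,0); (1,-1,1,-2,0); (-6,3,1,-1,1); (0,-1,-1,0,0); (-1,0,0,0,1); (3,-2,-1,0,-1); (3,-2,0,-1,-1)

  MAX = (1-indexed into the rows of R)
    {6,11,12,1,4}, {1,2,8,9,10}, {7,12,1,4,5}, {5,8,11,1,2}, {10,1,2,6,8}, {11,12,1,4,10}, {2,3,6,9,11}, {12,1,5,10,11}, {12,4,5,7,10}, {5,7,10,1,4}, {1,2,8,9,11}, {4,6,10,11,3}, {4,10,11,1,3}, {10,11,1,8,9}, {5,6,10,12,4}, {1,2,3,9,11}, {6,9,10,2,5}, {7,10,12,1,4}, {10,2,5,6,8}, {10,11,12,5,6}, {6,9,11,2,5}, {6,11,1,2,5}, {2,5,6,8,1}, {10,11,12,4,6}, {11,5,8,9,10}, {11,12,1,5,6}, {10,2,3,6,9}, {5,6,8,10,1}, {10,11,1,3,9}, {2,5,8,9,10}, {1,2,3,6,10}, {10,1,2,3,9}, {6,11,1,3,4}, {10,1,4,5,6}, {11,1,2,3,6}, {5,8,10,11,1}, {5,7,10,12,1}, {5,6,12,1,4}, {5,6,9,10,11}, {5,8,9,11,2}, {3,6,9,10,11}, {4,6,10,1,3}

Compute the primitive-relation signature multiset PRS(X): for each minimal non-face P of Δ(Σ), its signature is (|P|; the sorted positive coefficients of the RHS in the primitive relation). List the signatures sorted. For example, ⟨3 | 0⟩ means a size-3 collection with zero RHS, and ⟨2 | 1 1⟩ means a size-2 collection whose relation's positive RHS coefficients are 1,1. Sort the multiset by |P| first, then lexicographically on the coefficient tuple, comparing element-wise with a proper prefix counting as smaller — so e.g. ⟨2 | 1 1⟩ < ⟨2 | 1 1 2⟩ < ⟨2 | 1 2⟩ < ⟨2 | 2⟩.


25 collections generate NE(X_Σ); each relation:

  P = {2,4}:  v_{2} + v_{4} = 0  ⇒ sig = ⟨2 | 0⟩
  P = {3,5}:  v_{3} + v_{5} = 0  ⇒ sig = ⟨2 | 0⟩
  P = {2,12}:  v_{2} + v_{12} = v_{5} + v_{11}  ⇒ sig = ⟨2 | 1 1⟩
  P = {3,12}:  v_{3} + v_{12} = v_{4} + v_{11}  ⇒ sig = ⟨2 | 1 1⟩
  P = {4,9}:  v_{4} + v_{9} = v_{10} + v_{11}  ⇒ sig = ⟨2 | 1 1⟩
  P = {3,8}:  v_{3} + v_{8} = v_{1} + v_{2} + v_{10}  ⇒ sig = ⟨2 | 1 1 1⟩
  P = {4,8}:  v_{4} + v_{8} = v_{1} + v_{5} + v_{10}  ⇒ sig = ⟨2 | 1 1 1⟩
  P = {2,7}:  v_{2} + v_{7} = v_{1} + v_{5} + v_{10} + v_{12}  ⇒ sig = ⟨2 | 1 1 1 1⟩
  P = {3,7}:  v_{3} + v_{7} = v_{1} + v_{4} + v_{10} + v_{12}  ⇒ sig = ⟨2 | 1 1 1 1⟩
  P = {7,9}:  v_{7} + v_{9} = v_{1} + v_{5} + 2·v_{10} + v_{11} + v_{12}  ⇒ sig = ⟨2 | 1 1 1 1 2⟩
  P = {8,12}:  v_{8} + v_{12} = v_{1} + 2·v_{5} + v_{10} + v_{11}  ⇒ sig = ⟨2 | 1 1 1 2⟩
  P = {7,11}:  v_{7} + v_{11} = v_{1} + v_{10} + 2·v_{12}  ⇒ sig = ⟨2 | 1 1 2⟩
  P = {9,12}:  v_{9} + v_{12} = v_{5} + v_{10} + 2·v_{11}  ⇒ sig = ⟨2 | 1 1 2⟩
  P = {7,8}:  v_{7} + v_{8} = 2·v_{1} + 2·v_{5} + 2·v_{10} + v_{12}  ⇒ sig = ⟨2 | 1 2 2 2⟩
  P = {6,7}:  v_{6} + v_{7} = 2·v_{4} + 2·v_{5}  ⇒ sig = ⟨2 | 2 2⟩
  P = {1,6,9}:  v_{1} + v_{6} + v_{9} = v_{2}  ⇒ sig = ⟨3 | 1⟩
  P = {2,10,11}:  v_{2} + v_{10} + v_{11} = v_{9}  ⇒ sig = ⟨3 | 1⟩
  P = {4,5,11}:  v_{4} + v_{5} + v_{11} = v_{12}  ⇒ sig = ⟨3 | 1⟩
  P = {1,5,9}:  v_{1} + v_{5} + v_{9} = v_{8} + v_{11}  ⇒ sig = ⟨3 | 1 1⟩
  P = {6,8,11}:  v_{6} + v_{8} + v_{11} = v_{2} + v_{5}  ⇒ sig = ⟨3 | 1 1⟩
  P = {6,8,9}:  v_{6} + v_{8} + v_{9} = 2·v_{2} + v_{5} + v_{10}  ⇒ sig = ⟨3 | 1 1 2⟩
  P = {1,6,10,11}:  v_{1} + v_{6} + v_{10} + v_{11} = 0  ⇒ sig = ⟨4 | 0⟩
  P = {1,2,5,10}:  v_{1} + v_{2} + v_{5} + v_{10} = v_{8}  ⇒ sig = ⟨4 | 1⟩
  P = {1,6,10,12}:  v_{1} + v_{6} + v_{10} + v_{12} = v_{4} + v_{5}  ⇒ sig = ⟨4 | 1 1⟩
  P = {1,4,5,10,12}:  v_{1} + v_{4} + v_{5} + v_{10} + v_{12} = v_{7}  ⇒ sig = ⟨5 | 1⟩

so the primitive-relation signature multiset is
{ ⟨2 | 0⟩ ×2,  ⟨2 | 1 1⟩ ×3,  ⟨2 | 1 1 1⟩ ×2,  ⟨2 | 1 1 1 1⟩ ×2,  ⟨2 | 1 1 1 1 2⟩,  ⟨2 | 1 1 1 2⟩,  ⟨2 | 1 1 2⟩ ×2,  ⟨2 | 1 2 2 2⟩,  ⟨2 | 2 2⟩,  ⟨3 | 1⟩ ×3,  ⟨3 | 1 1⟩ ×2,  ⟨3 | 1 1 2⟩,  ⟨4 | 0⟩,  ⟨4 | 1⟩,  ⟨4 | 1 1⟩,  ⟨5 | 1⟩ }


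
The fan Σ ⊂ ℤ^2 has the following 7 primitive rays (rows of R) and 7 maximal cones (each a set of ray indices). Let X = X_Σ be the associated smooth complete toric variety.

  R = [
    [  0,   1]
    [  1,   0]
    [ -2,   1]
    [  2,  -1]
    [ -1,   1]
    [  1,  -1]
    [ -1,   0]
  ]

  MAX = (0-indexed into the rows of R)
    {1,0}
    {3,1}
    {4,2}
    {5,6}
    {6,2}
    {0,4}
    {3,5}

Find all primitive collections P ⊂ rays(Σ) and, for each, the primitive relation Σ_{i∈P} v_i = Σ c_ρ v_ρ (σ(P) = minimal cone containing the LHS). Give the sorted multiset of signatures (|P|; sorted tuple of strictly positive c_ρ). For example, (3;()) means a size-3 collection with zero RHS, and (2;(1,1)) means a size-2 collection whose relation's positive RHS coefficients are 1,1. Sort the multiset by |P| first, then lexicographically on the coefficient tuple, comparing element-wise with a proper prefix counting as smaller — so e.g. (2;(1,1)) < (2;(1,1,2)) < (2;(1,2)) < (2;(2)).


14 minimal non-faces of Δ(Σ) (on 7 rays):

  {1,6}:  v_{1} + v_{6} = 0 ; sig = (2;())
  {2,3}:  v_{2} + v_{3} = 0 ; sig = (2;())
  {4,5}:  v_{4} + v_{5} = 0 ; sig = (2;())
  {0,5}:  v_{0} + v_{5} = v_{1} ; sig = (2;(1))
  {0,6}:  v_{0} + v_{6} = v_{4} ; sig = (2;(1))
  {1,2}:  v_{1} + v_{2} = v_{4} ; sig = (2;(1))
  {1,4}:  v_{1} + v_{4} = v_{0} ; sig = (2;(1))
  {1,5}:  v_{1} + v_{5} = v_{3} ; sig = (2;(1))
  {2,5}:  v_{2} + v_{5} = v_{6} ; sig = (2;(1))
  {3,4}:  v_{3} + v_{4} = v_{1} ; sig = (2;(1))
  {3,6}:  v_{3} + v_{6} = v_{5} ; sig = (2;(1))
  {4,6}:  v_{4} + v_{6} = v_{2} ; sig = (2;(1))
  {0,2}:  v_{0} + v_{2} = 2·v_{4} ; sig = (2;(2))
  {0,3}:  v_{0} + v_{3} = 2·v_{1} ; sig = (2;(2))

Signatures (|P|; sorted positive RHS coefficients), sorted:
{ (2;()) ×3,  (2;(1)) ×9,  (2;(2)) ×2 }


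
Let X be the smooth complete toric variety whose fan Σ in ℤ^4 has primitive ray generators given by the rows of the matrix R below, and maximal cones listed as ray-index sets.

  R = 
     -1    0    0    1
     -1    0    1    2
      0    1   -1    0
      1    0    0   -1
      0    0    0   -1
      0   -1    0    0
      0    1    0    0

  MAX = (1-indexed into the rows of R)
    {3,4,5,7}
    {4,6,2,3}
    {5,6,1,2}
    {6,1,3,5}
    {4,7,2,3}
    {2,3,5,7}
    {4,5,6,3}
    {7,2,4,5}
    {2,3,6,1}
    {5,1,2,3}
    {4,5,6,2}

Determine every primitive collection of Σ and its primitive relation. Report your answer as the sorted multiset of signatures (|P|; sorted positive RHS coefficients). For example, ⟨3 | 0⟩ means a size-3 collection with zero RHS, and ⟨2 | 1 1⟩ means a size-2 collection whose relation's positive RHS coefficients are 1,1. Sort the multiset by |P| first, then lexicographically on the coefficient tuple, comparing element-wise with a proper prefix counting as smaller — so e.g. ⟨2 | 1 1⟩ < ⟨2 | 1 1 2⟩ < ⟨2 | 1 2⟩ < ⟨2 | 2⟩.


Minimal non-faces — 5 found among 7 rays, 11 max cones:

  {1,4}:  v_{1} + v_{4} = 0  ⟹  sig = ⟨2 | 0⟩
  {6,7}:  v_{6} + v_{7} = 0  ⟹  sig = ⟨2 | 0⟩
  {1,7}:  v_{1} + v_{7} = v_{2} + v_{3} + v_{5}  ⟹  sig = ⟨2 | 1 1 1⟩
  {2,3,4,5}:  v_{2} + v_{3} + v_{4} + v_{5} = v_{7}  ⟹  sig = ⟨4 | 1⟩
  {2,3,5,6}:  v_{2} + v_{3} + v_{5} + v_{6} = v_{1}  ⟹  sig = ⟨4 | 1⟩

Hence PRS(X_Σ) =
    |P|=2: 3 collections, coeffs (), (), (1,1,1)
    |P|=4: 2 collections, coeffs (1), (1)


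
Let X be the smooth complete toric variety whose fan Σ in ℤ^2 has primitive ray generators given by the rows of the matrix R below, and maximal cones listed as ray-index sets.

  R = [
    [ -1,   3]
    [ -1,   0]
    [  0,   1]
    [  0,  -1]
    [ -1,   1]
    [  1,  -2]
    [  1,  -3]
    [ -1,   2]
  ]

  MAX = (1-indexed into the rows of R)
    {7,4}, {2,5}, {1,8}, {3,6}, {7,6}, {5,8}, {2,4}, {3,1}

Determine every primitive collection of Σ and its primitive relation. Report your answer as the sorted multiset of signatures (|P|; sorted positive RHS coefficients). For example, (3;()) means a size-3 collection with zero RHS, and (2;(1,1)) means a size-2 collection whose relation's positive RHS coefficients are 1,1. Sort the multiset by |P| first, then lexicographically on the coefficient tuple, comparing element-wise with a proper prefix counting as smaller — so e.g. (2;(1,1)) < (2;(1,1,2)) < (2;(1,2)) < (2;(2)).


|primitive collections| = 20. Relations:

  P = {1,7}:  v_{1} + v_{7} = 0  so sig = (2;())
  P = {3,4}:  v_{3} + v_{4} = 0  so sig = (2;())
  P = {6,8}:  v_{6} + v_{8} = 0  so sig = (2;())
  P = {1,4}:  v_{1} + v_{4} = v_{8}  so sig = (2;(1))
  P = {1,6}:  v_{1} + v_{6} = v_{3}  so sig = (2;(1))
  P = {2,3}:  v_{2} + v_{3} = v_{5}  so sig = (2;(1))
  P = {3,5}:  v_{3} + v_{5} = v_{8}  so sig = (2;(1))
  P = {3,7}:  v_{3} + v_{7} = v_{6}  so sig = (2;(1))
  P = {3,8}:  v_{3} + v_{8} = v_{1}  so sig = (2;(1))
  P = {4,5}:  v_{4} + v_{5} = v_{2}  so sig = (2;(1))
  P = {4,6}:  v_{4} + v_{6} = v_{7}  so sig = (2;(1))
  P = {4,8}:  v_{4} + v_{8} = v_{5}  so sig = (2;(1))
  P = {5,6}:  v_{5} + v_{6} = v_{4}  so sig = (2;(1))
  P = {7,8}:  v_{7} + v_{8} = v_{4}  so sig = (2;(1))
  P = {1,2}:  v_{1} + v_{2} = v_{5} + v_{8}  so sig = (2;(1,1))
  P = {1,5}:  v_{1} + v_{5} = 2·v_{8}  so sig = (2;(2))
  P = {2,6}:  v_{2} + v_{6} = 2·v_{4}  so sig = (2;(2))
  P = {2,8}:  v_{2} + v_{8} = 2·v_{5}  so sig = (2;(2))
  P = {5,7}:  v_{5} + v_{7} = 2·v_{4}  so sig = (2;(2))
  P = {2,7}:  v_{2} + v_{7} = 3·v_{4}  so sig = (2;(3))

Hence PRS(X_Σ) =
[(2;()), (2;()), (2;()), (2;(1)), (2;(1)), (2;(1)), (2;(1)), (2;(1)), (2;(1)), (2;(1)), (2;(1)), (2;(1)), (2;(1)), (2;(1)), (2;(1,1)), (2;(2)), (2;(2)), (2;(2)), (2;(2)), (2;(3))]


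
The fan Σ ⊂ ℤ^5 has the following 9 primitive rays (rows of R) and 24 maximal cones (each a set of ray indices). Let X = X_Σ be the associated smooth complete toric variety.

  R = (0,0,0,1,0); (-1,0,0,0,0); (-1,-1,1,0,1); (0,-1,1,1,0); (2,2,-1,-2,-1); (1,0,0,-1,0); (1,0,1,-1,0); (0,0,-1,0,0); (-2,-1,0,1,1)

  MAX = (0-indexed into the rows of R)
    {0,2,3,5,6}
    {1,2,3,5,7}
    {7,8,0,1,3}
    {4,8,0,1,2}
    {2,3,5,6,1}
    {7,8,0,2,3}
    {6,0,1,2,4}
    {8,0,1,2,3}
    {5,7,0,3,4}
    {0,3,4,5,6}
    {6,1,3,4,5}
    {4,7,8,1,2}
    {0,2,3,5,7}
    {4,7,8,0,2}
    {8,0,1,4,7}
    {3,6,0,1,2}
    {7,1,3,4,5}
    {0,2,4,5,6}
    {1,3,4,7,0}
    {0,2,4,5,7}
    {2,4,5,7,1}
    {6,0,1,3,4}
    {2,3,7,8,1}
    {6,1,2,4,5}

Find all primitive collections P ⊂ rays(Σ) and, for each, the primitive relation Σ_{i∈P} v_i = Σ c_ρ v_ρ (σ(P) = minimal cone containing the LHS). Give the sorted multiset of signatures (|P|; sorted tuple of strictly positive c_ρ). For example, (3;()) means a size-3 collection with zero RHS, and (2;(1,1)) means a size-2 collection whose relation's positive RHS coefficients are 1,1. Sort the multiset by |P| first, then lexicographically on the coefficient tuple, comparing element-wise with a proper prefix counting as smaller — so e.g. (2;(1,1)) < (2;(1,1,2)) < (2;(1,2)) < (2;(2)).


7 minimal non-faces of Δ(Σ) (on 9 rays):

  P = {6,7}:  v_{6} + v_{7} = v_{5}  so sig = (2;(1))
  P = {6,8}:  v_{6} + v_{8} = v_{2}  so sig = (2;(1))
  P = {5,8}:  v_{5} + v_{8} = v_{2} + v_{7}  so sig = (2;(1,1))
  P = {0,1,5}:  v_{0} + v_{1} + v_{5} = 0  so sig = (3;())
  P = {3,4,8}:  v_{3} + v_{4} + v_{8} = 0  so sig = (3;())
  P = {2,3,4}:  v_{2} + v_{3} + v_{4} = v_{6}  so sig = (3;(1))
  P = {0,1,2,7}:  v_{0} + v_{1} + v_{2} + v_{7} = v_{8}  so sig = (4;(1))

Sorted signature multiset PRS(X):
[(2;(1)), (2;(1)), (2;(1,1)), (3;()), (3;()), (3;(1)), (4;(1))]


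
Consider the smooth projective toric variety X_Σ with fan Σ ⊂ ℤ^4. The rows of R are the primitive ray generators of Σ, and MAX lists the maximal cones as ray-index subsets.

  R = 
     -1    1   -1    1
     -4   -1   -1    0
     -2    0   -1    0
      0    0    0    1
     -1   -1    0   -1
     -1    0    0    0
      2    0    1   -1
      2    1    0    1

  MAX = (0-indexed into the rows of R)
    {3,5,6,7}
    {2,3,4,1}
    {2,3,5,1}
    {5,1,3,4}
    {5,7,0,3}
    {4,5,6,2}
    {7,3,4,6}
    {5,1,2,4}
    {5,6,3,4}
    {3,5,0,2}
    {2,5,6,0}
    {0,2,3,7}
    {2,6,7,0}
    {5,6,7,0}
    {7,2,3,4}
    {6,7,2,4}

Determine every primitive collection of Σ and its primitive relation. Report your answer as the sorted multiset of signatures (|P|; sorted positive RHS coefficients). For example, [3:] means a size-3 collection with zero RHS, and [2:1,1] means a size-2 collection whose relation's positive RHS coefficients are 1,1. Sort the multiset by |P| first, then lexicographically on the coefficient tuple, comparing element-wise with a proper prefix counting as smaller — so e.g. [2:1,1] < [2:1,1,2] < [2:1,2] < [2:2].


Minimal non-faces — 9 found among 8 rays, 16 max cones:

  {0,4}:  v_{0} + v_{4} = v_{2}  ⟹  sig = [2:1]
  {1,6}:  v_{1} + v_{6} = v_{4} + v_{5}  ⟹  sig = [2:1,1]
  {1,7}:  v_{1} + v_{7} = v_{2} + v_{3}  ⟹  sig = [2:1,1]
  {0,1}:  v_{0} + v_{1} = 2·v_{2} + v_{3} + v_{5}  ⟹  sig = [2:1,1,2]
  {2,3,6}:  v_{2} + v_{3} + v_{6} = 0  ⟹  sig = [3:]
  {4,5,7}:  v_{4} + v_{5} + v_{7} = 0  ⟹  sig = [3:]
  {2,5,7}:  v_{2} + v_{5} + v_{7} = v_{0}  ⟹  sig = [3:1]
  {0,3,6}:  v_{0} + v_{3} + v_{6} = v_{5} + v_{7}  ⟹  sig = [3:1,1]
  {2,3,4,5}:  v_{2} + v_{3} + v_{4} + v_{5} = v_{1}  ⟹  sig = [4:1]

Hence PRS(X_Σ) =
[[2:1], [2:1,1], [2:1,1], [2:1,1,2], [3:], [3:], [3:1], [3:1,1], [4:1]]


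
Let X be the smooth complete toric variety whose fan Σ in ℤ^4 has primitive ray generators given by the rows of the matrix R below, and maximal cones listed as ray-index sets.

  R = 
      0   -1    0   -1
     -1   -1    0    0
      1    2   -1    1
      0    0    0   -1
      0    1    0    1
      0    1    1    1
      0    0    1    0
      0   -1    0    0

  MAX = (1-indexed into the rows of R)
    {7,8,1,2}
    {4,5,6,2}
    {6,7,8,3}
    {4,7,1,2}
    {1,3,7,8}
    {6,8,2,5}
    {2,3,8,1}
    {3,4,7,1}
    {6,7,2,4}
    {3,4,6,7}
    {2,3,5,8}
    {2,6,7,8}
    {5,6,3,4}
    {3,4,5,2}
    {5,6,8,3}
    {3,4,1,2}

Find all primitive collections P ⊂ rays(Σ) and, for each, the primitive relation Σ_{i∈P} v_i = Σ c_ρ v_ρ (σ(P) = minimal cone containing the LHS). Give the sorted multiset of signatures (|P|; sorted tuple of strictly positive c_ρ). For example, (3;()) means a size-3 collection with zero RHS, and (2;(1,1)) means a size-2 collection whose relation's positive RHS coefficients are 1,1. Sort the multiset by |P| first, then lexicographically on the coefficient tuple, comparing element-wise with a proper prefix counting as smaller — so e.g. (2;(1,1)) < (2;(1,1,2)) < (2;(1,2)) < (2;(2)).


Δ(Σ) — 8 vertices, 6 min non-faces:

  • {1,5}:  v_{1} + v_{5} = 0 ; sig = (2;())
  • {1,6}:  v_{1} + v_{6} = v_{7} ; sig = (2;(1))
  • {4,8}:  v_{4} + v_{8} = v_{1} ; sig = (2;(1))
  • {5,7}:  v_{5} + v_{7} = v_{6} ; sig = (2;(1))
  • {2,3,7}:  v_{2} + v_{3} + v_{7} = v_{5} ; sig = (3;(1))
  • {2,3,6}:  v_{2} + v_{3} + v_{6} = 2·v_{5} ; sig = (3;(2))

Sorted signature multiset PRS(X):
{ (2;()),  (2;(1)) ×3,  (3;(1)),  (3;(2)) }


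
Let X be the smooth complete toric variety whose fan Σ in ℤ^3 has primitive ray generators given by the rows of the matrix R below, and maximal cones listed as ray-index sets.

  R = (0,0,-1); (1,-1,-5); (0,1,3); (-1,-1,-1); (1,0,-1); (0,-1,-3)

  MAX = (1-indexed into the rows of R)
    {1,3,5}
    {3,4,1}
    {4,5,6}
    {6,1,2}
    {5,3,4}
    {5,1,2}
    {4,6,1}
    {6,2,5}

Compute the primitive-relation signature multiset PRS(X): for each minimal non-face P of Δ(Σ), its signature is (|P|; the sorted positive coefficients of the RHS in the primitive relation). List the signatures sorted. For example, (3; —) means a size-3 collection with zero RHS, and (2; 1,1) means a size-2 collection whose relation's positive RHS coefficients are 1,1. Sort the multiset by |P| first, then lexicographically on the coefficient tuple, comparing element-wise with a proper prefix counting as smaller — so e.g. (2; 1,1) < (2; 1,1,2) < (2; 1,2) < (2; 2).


|primitive collections| = 5. Relations:

  P = {3,6}:  v_{3} + v_{6} = 0  ⇒ sig = (2; —)
  P = {2,3}:  v_{2} + v_{3} = v_{1} + v_{5}  ⇒ sig = (2; 1,1)
  P = {2,4}:  v_{2} + v_{4} = 2·v_{6}  ⇒ sig = (2; 2)
  P = {1,4,5}:  v_{1} + v_{4} + v_{5} = v_{6}  ⇒ sig = (3; 1)
  P = {1,5,6}:  v_{1} + v_{5} + v_{6} = v_{2}  ⇒ sig = (3; 1)

Signatures (|P|; sorted positive RHS coefficients), sorted:
{ (2; —),  (2; 1,1),  (2; 2),  (3; 1) ×2 }
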